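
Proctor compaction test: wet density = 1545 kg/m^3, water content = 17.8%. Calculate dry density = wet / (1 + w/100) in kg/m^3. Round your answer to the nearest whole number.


Step 1: Dry density = wet density / (1 + w/100)
Step 2: Dry density = 1545 / (1 + 17.8/100)
Step 3: Dry density = 1545 / 1.178
Step 4: Dry density = 1312 kg/m^3

1312


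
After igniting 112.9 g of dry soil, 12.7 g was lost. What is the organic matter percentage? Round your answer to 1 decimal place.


Step 1: OM% = 100 * LOI / sample mass
Step 2: OM = 100 * 12.7 / 112.9
Step 3: OM = 11.2%

11.2


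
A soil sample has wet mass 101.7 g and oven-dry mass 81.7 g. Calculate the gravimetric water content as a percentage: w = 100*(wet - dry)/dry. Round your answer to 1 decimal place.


Step 1: Water mass = wet - dry = 101.7 - 81.7 = 20.0 g
Step 2: w = 100 * water mass / dry mass
Step 3: w = 100 * 20.0 / 81.7 = 24.5%

24.5


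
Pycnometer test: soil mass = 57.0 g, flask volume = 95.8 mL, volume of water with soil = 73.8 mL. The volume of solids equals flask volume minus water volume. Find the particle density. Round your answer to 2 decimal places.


Step 1: Volume of solids = flask volume - water volume with soil
Step 2: V_solids = 95.8 - 73.8 = 22.0 mL
Step 3: Particle density = mass / V_solids = 57.0 / 22.0 = 2.59 g/cm^3

2.59


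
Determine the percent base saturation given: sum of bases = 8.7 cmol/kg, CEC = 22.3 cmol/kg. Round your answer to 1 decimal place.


Step 1: BS = 100 * (sum of bases) / CEC
Step 2: BS = 100 * 8.7 / 22.3
Step 3: BS = 39.0%

39.0


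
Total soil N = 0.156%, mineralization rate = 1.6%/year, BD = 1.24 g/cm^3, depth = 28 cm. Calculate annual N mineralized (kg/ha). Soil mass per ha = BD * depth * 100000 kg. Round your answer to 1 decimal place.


Step 1: Soil mass per ha = BD * depth * 100000 = 1.24 * 28 * 100000 = 3472000 kg
Step 2: Total N pool = soil mass * N%/100 = 3472000 * 0.156/100 = 5416.32 kg/ha
Step 3: N mineralized = N pool * rate%/100 = 5416.32 * 1.6/100 = 86.7 kg/ha/yr

86.7


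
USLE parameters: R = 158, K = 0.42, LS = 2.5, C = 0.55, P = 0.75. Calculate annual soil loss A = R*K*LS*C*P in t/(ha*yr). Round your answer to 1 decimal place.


Step 1: A = R * K * LS * C * P
Step 2: R * K = 158 * 0.42 = 66.36
Step 3: (R*K) * LS = 66.36 * 2.5 = 165.9
Step 4: * C * P = 165.9 * 0.55 * 0.75 = 68.4
Step 5: A = 68.4 t/(ha*yr)

68.4


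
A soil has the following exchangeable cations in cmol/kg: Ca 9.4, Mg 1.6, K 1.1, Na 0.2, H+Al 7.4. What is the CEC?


Step 1: CEC = Ca + Mg + K + Na + (H+Al)
Step 2: CEC = 9.4 + 1.6 + 1.1 + 0.2 + 7.4
Step 3: CEC = 19.7 cmol/kg

19.7


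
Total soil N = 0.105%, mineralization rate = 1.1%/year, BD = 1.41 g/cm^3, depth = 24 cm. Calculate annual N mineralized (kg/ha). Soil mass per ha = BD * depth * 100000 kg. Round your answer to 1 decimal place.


Step 1: Soil mass per ha = BD * depth * 100000 = 1.41 * 24 * 100000 = 3384000 kg
Step 2: Total N pool = soil mass * N%/100 = 3384000 * 0.105/100 = 3553.2 kg/ha
Step 3: N mineralized = N pool * rate%/100 = 3553.2 * 1.1/100 = 39.1 kg/ha/yr

39.1


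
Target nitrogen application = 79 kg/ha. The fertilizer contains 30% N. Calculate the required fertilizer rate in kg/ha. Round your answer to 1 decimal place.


Step 1: Fertilizer rate = target N / (N content / 100)
Step 2: Rate = 79 / (30 / 100)
Step 3: Rate = 79 / 0.3
Step 4: Rate = 263.3 kg/ha

263.3


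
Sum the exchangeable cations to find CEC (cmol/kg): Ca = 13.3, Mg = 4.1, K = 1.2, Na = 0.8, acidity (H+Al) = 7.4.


Step 1: CEC = Ca + Mg + K + Na + (H+Al)
Step 2: CEC = 13.3 + 4.1 + 1.2 + 0.8 + 7.4
Step 3: CEC = 26.8 cmol/kg

26.8


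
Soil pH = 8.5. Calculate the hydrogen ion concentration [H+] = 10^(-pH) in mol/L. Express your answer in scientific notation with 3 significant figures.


Step 1: [H+] = 10^(-pH)
Step 2: [H+] = 10^(-8.5)
Step 3: [H+] = 3.16e-09 mol/L

3.16e-09


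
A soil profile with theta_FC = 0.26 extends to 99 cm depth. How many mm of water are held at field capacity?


Step 1: Water (mm) = theta_FC * depth (cm) * 10
Step 2: Water = 0.26 * 99 * 10
Step 3: Water = 257.4 mm

257.4


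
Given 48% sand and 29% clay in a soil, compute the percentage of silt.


Step 1: sand + silt + clay = 100%
Step 2: silt = 100 - sand - clay
Step 3: silt = 100 - 48 - 29
Step 4: silt = 23%

23


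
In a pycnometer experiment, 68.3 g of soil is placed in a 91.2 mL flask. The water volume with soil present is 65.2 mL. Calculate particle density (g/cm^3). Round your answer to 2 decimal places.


Step 1: Volume of solids = flask volume - water volume with soil
Step 2: V_solids = 91.2 - 65.2 = 26.0 mL
Step 3: Particle density = mass / V_solids = 68.3 / 26.0 = 2.63 g/cm^3

2.63


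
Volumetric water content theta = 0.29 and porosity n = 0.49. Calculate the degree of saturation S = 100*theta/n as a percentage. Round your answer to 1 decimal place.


Step 1: S = 100 * theta_v / n
Step 2: S = 100 * 0.29 / 0.49
Step 3: S = 59.2%

59.2


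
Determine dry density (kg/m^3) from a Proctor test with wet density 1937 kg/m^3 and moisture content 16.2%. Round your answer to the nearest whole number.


Step 1: Dry density = wet density / (1 + w/100)
Step 2: Dry density = 1937 / (1 + 16.2/100)
Step 3: Dry density = 1937 / 1.162
Step 4: Dry density = 1667 kg/m^3

1667


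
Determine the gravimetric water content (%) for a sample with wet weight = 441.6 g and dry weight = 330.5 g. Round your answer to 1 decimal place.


Step 1: Water mass = wet - dry = 441.6 - 330.5 = 111.1 g
Step 2: w = 100 * water mass / dry mass
Step 3: w = 100 * 111.1 / 330.5 = 33.6%

33.6


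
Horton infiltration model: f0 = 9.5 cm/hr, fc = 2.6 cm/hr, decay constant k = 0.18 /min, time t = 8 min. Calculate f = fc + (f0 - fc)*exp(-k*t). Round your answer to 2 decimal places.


Step 1: f = fc + (f0 - fc) * exp(-k * t)
Step 2: exp(-0.18 * 8) = 0.236928
Step 3: f = 2.6 + (9.5 - 2.6) * 0.236928
Step 4: f = 2.6 + 6.9 * 0.236928
Step 5: f = 4.23 cm/hr

4.23


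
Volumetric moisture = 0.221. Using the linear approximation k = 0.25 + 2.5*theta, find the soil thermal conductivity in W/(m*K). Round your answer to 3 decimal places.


Step 1: k = 0.25 + 2.5 * theta
Step 2: k = 0.25 + 2.5 * 0.221
Step 3: k = 0.25 + 0.553
Step 4: k = 0.803 W/(m*K)

0.803


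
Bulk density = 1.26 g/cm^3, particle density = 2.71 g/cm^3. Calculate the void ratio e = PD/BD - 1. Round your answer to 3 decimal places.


Step 1: e = PD / BD - 1
Step 2: e = 2.71 / 1.26 - 1
Step 3: e = 2.15079 - 1
Step 4: e = 1.151

1.151


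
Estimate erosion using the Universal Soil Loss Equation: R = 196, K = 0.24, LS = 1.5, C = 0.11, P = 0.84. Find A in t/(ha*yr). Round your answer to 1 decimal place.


Step 1: A = R * K * LS * C * P
Step 2: R * K = 196 * 0.24 = 47.04
Step 3: (R*K) * LS = 47.04 * 1.5 = 70.56
Step 4: * C * P = 70.56 * 0.11 * 0.84 = 6.5
Step 5: A = 6.5 t/(ha*yr)

6.5


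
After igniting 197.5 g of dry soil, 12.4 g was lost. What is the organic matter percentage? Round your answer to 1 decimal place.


Step 1: OM% = 100 * LOI / sample mass
Step 2: OM = 100 * 12.4 / 197.5
Step 3: OM = 6.3%

6.3


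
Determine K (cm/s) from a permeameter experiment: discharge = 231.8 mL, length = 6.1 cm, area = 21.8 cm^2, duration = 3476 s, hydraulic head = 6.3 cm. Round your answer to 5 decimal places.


Step 1: K = Q * L / (A * t * h)
Step 2: Numerator = 231.8 * 6.1 = 1413.98
Step 3: Denominator = 21.8 * 3476 * 6.3 = 477393.84
Step 4: K = 1413.98 / 477393.84 = 0.00296 cm/s

0.00296


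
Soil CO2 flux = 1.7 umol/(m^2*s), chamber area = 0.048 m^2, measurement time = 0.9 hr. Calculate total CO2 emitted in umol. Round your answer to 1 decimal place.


Step 1: Convert time to seconds: 0.9 hr * 3600 = 3240.0 s
Step 2: Total = flux * area * time_s
Step 3: Total = 1.7 * 0.048 * 3240.0
Step 4: Total = 264.4 umol

264.4


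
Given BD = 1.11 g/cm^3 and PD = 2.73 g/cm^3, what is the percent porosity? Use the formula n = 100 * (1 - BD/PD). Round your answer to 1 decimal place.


Step 1: Formula: n = 100 * (1 - BD / PD)
Step 2: n = 100 * (1 - 1.11 / 2.73)
Step 3: n = 100 * (1 - 0.40659)
Step 4: n = 59.3%

59.3


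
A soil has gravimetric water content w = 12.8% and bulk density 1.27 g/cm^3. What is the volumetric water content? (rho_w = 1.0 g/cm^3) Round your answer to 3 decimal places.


Step 1: theta = (w / 100) * BD / rho_w
Step 2: theta = (12.8 / 100) * 1.27 / 1.0
Step 3: theta = 0.128 * 1.27
Step 4: theta = 0.163

0.163


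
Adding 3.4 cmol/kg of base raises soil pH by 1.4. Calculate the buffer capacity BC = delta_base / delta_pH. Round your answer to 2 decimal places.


Step 1: BC = change in base / change in pH
Step 2: BC = 3.4 / 1.4
Step 3: BC = 2.43 cmol/(kg*pH unit)

2.43


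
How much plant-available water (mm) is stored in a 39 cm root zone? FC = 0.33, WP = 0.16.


Step 1: Available water = (FC - WP) * depth * 10
Step 2: AW = (0.33 - 0.16) * 39 * 10
Step 3: AW = 0.17 * 39 * 10
Step 4: AW = 66.3 mm

66.3


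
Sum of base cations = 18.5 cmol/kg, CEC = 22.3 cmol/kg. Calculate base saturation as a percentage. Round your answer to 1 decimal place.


Step 1: BS = 100 * (sum of bases) / CEC
Step 2: BS = 100 * 18.5 / 22.3
Step 3: BS = 83.0%

83.0


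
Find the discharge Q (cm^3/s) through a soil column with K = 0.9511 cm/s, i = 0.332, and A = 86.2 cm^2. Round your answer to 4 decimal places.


Step 1: Apply Darcy's law: Q = K * i * A
Step 2: Q = 0.9511 * 0.332 * 86.2
Step 3: Q = 27.219 cm^3/s

27.219


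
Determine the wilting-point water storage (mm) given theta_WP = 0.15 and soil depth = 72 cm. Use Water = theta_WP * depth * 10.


Step 1: Water (mm) = theta_WP * depth * 10
Step 2: Water = 0.15 * 72 * 10
Step 3: Water = 108.0 mm

108.0


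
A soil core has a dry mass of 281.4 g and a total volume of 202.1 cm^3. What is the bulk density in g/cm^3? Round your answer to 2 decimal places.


Step 1: Identify the formula: BD = dry mass / volume
Step 2: Substitute values: BD = 281.4 / 202.1
Step 3: BD = 1.39 g/cm^3

1.39


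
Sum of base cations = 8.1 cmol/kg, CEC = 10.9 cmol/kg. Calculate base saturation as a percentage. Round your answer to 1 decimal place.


Step 1: BS = 100 * (sum of bases) / CEC
Step 2: BS = 100 * 8.1 / 10.9
Step 3: BS = 74.3%

74.3


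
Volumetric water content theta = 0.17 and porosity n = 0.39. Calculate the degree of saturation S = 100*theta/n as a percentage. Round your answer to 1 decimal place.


Step 1: S = 100 * theta_v / n
Step 2: S = 100 * 0.17 / 0.39
Step 3: S = 43.6%

43.6


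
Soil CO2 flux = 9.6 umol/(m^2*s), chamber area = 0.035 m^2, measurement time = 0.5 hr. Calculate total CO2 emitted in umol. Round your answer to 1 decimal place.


Step 1: Convert time to seconds: 0.5 hr * 3600 = 1800.0 s
Step 2: Total = flux * area * time_s
Step 3: Total = 9.6 * 0.035 * 1800.0
Step 4: Total = 604.8 umol

604.8


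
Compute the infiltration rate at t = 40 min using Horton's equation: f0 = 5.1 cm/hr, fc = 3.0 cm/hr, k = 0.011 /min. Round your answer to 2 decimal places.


Step 1: f = fc + (f0 - fc) * exp(-k * t)
Step 2: exp(-0.011 * 40) = 0.644036
Step 3: f = 3.0 + (5.1 - 3.0) * 0.644036
Step 4: f = 3.0 + 2.1 * 0.644036
Step 5: f = 4.35 cm/hr

4.35


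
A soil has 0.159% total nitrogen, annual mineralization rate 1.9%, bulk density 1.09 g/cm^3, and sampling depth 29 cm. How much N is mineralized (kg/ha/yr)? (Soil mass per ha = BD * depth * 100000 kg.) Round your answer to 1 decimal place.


Step 1: Soil mass per ha = BD * depth * 100000 = 1.09 * 29 * 100000 = 3161000 kg
Step 2: Total N pool = soil mass * N%/100 = 3161000 * 0.159/100 = 5025.99 kg/ha
Step 3: N mineralized = N pool * rate%/100 = 5025.99 * 1.9/100 = 95.5 kg/ha/yr

95.5


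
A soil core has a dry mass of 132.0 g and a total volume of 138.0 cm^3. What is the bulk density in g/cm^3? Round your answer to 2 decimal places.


Step 1: Identify the formula: BD = dry mass / volume
Step 2: Substitute values: BD = 132.0 / 138.0
Step 3: BD = 0.96 g/cm^3

0.96


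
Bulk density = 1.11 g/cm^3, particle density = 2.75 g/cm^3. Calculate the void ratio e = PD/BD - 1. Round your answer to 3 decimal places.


Step 1: e = PD / BD - 1
Step 2: e = 2.75 / 1.11 - 1
Step 3: e = 2.47748 - 1
Step 4: e = 1.477

1.477


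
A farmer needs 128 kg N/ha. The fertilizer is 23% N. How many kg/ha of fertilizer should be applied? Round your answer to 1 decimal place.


Step 1: Fertilizer rate = target N / (N content / 100)
Step 2: Rate = 128 / (23 / 100)
Step 3: Rate = 128 / 0.23
Step 4: Rate = 556.5 kg/ha

556.5


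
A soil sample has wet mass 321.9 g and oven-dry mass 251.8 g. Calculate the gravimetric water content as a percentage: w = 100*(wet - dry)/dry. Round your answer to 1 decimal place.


Step 1: Water mass = wet - dry = 321.9 - 251.8 = 70.1 g
Step 2: w = 100 * water mass / dry mass
Step 3: w = 100 * 70.1 / 251.8 = 27.8%

27.8


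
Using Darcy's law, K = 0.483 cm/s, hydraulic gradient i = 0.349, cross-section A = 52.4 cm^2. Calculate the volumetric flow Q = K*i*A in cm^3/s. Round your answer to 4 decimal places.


Step 1: Apply Darcy's law: Q = K * i * A
Step 2: Q = 0.483 * 0.349 * 52.4
Step 3: Q = 8.8329 cm^3/s

8.8329


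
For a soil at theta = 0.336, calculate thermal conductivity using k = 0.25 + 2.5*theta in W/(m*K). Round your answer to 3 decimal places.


Step 1: k = 0.25 + 2.5 * theta
Step 2: k = 0.25 + 2.5 * 0.336
Step 3: k = 0.25 + 0.84
Step 4: k = 1.09 W/(m*K)

1.09


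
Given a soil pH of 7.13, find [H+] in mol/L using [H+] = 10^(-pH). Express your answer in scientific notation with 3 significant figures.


Step 1: [H+] = 10^(-pH)
Step 2: [H+] = 10^(-7.13)
Step 3: [H+] = 7.41e-08 mol/L

7.41e-08


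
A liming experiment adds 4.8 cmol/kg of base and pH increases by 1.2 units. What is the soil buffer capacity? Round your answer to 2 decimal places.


Step 1: BC = change in base / change in pH
Step 2: BC = 4.8 / 1.2
Step 3: BC = 4.0 cmol/(kg*pH unit)

4.0


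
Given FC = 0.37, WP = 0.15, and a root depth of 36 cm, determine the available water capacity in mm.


Step 1: Available water = (FC - WP) * depth * 10
Step 2: AW = (0.37 - 0.15) * 36 * 10
Step 3: AW = 0.22 * 36 * 10
Step 4: AW = 79.2 mm

79.2


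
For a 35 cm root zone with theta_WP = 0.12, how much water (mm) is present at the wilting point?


Step 1: Water (mm) = theta_WP * depth * 10
Step 2: Water = 0.12 * 35 * 10
Step 3: Water = 42.0 mm

42.0


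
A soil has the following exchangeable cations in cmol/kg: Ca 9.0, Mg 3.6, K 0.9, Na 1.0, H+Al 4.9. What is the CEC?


Step 1: CEC = Ca + Mg + K + Na + (H+Al)
Step 2: CEC = 9.0 + 3.6 + 0.9 + 1.0 + 4.9
Step 3: CEC = 19.4 cmol/kg

19.4


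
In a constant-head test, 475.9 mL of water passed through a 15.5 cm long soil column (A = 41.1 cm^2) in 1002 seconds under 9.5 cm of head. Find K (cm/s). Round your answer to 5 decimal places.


Step 1: K = Q * L / (A * t * h)
Step 2: Numerator = 475.9 * 15.5 = 7376.45
Step 3: Denominator = 41.1 * 1002 * 9.5 = 391230.9
Step 4: K = 7376.45 / 391230.9 = 0.01885 cm/s

0.01885


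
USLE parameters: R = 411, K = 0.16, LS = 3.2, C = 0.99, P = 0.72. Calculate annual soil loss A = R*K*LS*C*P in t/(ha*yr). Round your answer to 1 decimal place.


Step 1: A = R * K * LS * C * P
Step 2: R * K = 411 * 0.16 = 65.76
Step 3: (R*K) * LS = 65.76 * 3.2 = 210.432
Step 4: * C * P = 210.432 * 0.99 * 0.72 = 150.0
Step 5: A = 150.0 t/(ha*yr)

150.0


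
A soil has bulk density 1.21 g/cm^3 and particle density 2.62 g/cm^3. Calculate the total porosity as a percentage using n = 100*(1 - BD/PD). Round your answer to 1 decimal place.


Step 1: Formula: n = 100 * (1 - BD / PD)
Step 2: n = 100 * (1 - 1.21 / 2.62)
Step 3: n = 100 * (1 - 0.46183)
Step 4: n = 53.8%

53.8


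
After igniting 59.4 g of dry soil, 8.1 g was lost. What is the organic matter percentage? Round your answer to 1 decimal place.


Step 1: OM% = 100 * LOI / sample mass
Step 2: OM = 100 * 8.1 / 59.4
Step 3: OM = 13.6%

13.6


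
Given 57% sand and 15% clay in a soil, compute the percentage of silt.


Step 1: sand + silt + clay = 100%
Step 2: silt = 100 - sand - clay
Step 3: silt = 100 - 57 - 15
Step 4: silt = 28%

28


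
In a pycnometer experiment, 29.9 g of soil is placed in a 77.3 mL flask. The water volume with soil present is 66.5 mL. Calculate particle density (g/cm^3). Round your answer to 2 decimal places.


Step 1: Volume of solids = flask volume - water volume with soil
Step 2: V_solids = 77.3 - 66.5 = 10.8 mL
Step 3: Particle density = mass / V_solids = 29.9 / 10.8 = 2.77 g/cm^3

2.77


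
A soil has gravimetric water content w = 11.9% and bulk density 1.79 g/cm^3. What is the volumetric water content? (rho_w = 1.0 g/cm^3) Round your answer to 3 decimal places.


Step 1: theta = (w / 100) * BD / rho_w
Step 2: theta = (11.9 / 100) * 1.79 / 1.0
Step 3: theta = 0.119 * 1.79
Step 4: theta = 0.213

0.213


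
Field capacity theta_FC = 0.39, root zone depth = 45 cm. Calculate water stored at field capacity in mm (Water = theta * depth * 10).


Step 1: Water (mm) = theta_FC * depth (cm) * 10
Step 2: Water = 0.39 * 45 * 10
Step 3: Water = 175.5 mm

175.5


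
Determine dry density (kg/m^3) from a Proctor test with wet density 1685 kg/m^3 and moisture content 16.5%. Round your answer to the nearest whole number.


Step 1: Dry density = wet density / (1 + w/100)
Step 2: Dry density = 1685 / (1 + 16.5/100)
Step 3: Dry density = 1685 / 1.165
Step 4: Dry density = 1446 kg/m^3

1446


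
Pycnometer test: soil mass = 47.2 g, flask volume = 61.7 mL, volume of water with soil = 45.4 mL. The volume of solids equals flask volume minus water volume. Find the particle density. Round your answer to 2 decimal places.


Step 1: Volume of solids = flask volume - water volume with soil
Step 2: V_solids = 61.7 - 45.4 = 16.3 mL
Step 3: Particle density = mass / V_solids = 47.2 / 16.3 = 2.9 g/cm^3

2.9


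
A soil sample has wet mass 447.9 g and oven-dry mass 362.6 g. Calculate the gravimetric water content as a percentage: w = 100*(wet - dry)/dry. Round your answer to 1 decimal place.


Step 1: Water mass = wet - dry = 447.9 - 362.6 = 85.3 g
Step 2: w = 100 * water mass / dry mass
Step 3: w = 100 * 85.3 / 362.6 = 23.5%

23.5


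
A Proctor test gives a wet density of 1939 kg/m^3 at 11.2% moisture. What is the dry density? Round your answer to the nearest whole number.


Step 1: Dry density = wet density / (1 + w/100)
Step 2: Dry density = 1939 / (1 + 11.2/100)
Step 3: Dry density = 1939 / 1.112
Step 4: Dry density = 1744 kg/m^3

1744


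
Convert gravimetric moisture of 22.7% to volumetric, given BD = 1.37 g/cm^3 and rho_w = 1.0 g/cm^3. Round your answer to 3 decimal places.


Step 1: theta = (w / 100) * BD / rho_w
Step 2: theta = (22.7 / 100) * 1.37 / 1.0
Step 3: theta = 0.227 * 1.37
Step 4: theta = 0.311

0.311


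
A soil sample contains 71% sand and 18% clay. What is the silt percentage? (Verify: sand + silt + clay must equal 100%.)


Step 1: sand + silt + clay = 100%
Step 2: silt = 100 - sand - clay
Step 3: silt = 100 - 71 - 18
Step 4: silt = 11%

11


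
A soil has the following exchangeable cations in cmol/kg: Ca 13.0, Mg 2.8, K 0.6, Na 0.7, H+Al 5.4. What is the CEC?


Step 1: CEC = Ca + Mg + K + Na + (H+Al)
Step 2: CEC = 13.0 + 2.8 + 0.6 + 0.7 + 5.4
Step 3: CEC = 22.5 cmol/kg

22.5


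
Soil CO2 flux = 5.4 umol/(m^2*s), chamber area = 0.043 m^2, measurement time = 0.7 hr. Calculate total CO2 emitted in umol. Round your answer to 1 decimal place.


Step 1: Convert time to seconds: 0.7 hr * 3600 = 2520.0 s
Step 2: Total = flux * area * time_s
Step 3: Total = 5.4 * 0.043 * 2520.0
Step 4: Total = 585.1 umol

585.1


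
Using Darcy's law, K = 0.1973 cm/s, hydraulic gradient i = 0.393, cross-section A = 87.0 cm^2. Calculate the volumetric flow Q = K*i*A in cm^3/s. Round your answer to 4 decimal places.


Step 1: Apply Darcy's law: Q = K * i * A
Step 2: Q = 0.1973 * 0.393 * 87.0
Step 3: Q = 6.7459 cm^3/s

6.7459


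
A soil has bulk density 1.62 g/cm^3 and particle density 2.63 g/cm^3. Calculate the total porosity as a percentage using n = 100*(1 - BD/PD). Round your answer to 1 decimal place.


Step 1: Formula: n = 100 * (1 - BD / PD)
Step 2: n = 100 * (1 - 1.62 / 2.63)
Step 3: n = 100 * (1 - 0.61597)
Step 4: n = 38.4%

38.4


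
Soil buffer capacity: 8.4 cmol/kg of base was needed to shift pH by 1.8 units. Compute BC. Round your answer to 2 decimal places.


Step 1: BC = change in base / change in pH
Step 2: BC = 8.4 / 1.8
Step 3: BC = 4.67 cmol/(kg*pH unit)

4.67


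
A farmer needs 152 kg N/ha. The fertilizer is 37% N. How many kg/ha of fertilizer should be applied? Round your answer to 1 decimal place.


Step 1: Fertilizer rate = target N / (N content / 100)
Step 2: Rate = 152 / (37 / 100)
Step 3: Rate = 152 / 0.37
Step 4: Rate = 410.8 kg/ha

410.8


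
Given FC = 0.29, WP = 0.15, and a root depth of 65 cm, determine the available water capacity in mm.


Step 1: Available water = (FC - WP) * depth * 10
Step 2: AW = (0.29 - 0.15) * 65 * 10
Step 3: AW = 0.14 * 65 * 10
Step 4: AW = 91.0 mm

91.0


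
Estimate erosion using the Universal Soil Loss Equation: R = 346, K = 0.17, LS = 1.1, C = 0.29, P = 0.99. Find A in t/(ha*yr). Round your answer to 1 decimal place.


Step 1: A = R * K * LS * C * P
Step 2: R * K = 346 * 0.17 = 58.82
Step 3: (R*K) * LS = 58.82 * 1.1 = 64.702
Step 4: * C * P = 64.702 * 0.29 * 0.99 = 18.6
Step 5: A = 18.6 t/(ha*yr)

18.6


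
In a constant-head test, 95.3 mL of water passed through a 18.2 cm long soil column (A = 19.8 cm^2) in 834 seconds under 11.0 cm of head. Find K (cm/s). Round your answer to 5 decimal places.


Step 1: K = Q * L / (A * t * h)
Step 2: Numerator = 95.3 * 18.2 = 1734.46
Step 3: Denominator = 19.8 * 834 * 11.0 = 181645.2
Step 4: K = 1734.46 / 181645.2 = 0.00955 cm/s

0.00955


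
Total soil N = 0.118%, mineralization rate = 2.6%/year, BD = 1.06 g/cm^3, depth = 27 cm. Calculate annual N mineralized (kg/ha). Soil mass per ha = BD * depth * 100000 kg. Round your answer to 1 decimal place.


Step 1: Soil mass per ha = BD * depth * 100000 = 1.06 * 27 * 100000 = 2862000 kg
Step 2: Total N pool = soil mass * N%/100 = 2862000 * 0.118/100 = 3377.16 kg/ha
Step 3: N mineralized = N pool * rate%/100 = 3377.16 * 2.6/100 = 87.8 kg/ha/yr

87.8


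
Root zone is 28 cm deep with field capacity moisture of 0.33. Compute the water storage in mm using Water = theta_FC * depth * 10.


Step 1: Water (mm) = theta_FC * depth (cm) * 10
Step 2: Water = 0.33 * 28 * 10
Step 3: Water = 92.4 mm

92.4


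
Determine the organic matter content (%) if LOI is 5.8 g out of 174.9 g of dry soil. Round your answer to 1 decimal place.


Step 1: OM% = 100 * LOI / sample mass
Step 2: OM = 100 * 5.8 / 174.9
Step 3: OM = 3.3%

3.3


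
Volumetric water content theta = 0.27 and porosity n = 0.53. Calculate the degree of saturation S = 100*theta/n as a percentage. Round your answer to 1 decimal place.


Step 1: S = 100 * theta_v / n
Step 2: S = 100 * 0.27 / 0.53
Step 3: S = 50.9%

50.9


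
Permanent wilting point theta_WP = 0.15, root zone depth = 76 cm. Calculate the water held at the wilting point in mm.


Step 1: Water (mm) = theta_WP * depth * 10
Step 2: Water = 0.15 * 76 * 10
Step 3: Water = 114.0 mm

114.0


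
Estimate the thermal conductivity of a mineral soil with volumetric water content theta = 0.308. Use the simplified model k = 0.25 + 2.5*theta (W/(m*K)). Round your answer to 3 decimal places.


Step 1: k = 0.25 + 2.5 * theta
Step 2: k = 0.25 + 2.5 * 0.308
Step 3: k = 0.25 + 0.77
Step 4: k = 1.02 W/(m*K)

1.02


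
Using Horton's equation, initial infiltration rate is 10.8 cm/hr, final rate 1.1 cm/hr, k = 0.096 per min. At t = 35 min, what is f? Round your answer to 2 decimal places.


Step 1: f = fc + (f0 - fc) * exp(-k * t)
Step 2: exp(-0.096 * 35) = 0.034735
Step 3: f = 1.1 + (10.8 - 1.1) * 0.034735
Step 4: f = 1.1 + 9.7 * 0.034735
Step 5: f = 1.44 cm/hr

1.44


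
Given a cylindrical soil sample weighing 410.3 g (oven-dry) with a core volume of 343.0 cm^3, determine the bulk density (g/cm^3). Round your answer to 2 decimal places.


Step 1: Identify the formula: BD = dry mass / volume
Step 2: Substitute values: BD = 410.3 / 343.0
Step 3: BD = 1.2 g/cm^3

1.2


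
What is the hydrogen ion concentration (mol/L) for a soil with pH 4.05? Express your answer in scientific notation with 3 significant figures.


Step 1: [H+] = 10^(-pH)
Step 2: [H+] = 10^(-4.05)
Step 3: [H+] = 8.91e-05 mol/L

8.91e-05


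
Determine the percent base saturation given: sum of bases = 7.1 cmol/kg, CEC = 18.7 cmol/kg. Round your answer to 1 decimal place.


Step 1: BS = 100 * (sum of bases) / CEC
Step 2: BS = 100 * 7.1 / 18.7
Step 3: BS = 38.0%

38.0


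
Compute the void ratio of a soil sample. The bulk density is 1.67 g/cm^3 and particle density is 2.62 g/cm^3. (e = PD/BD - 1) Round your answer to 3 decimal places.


Step 1: e = PD / BD - 1
Step 2: e = 2.62 / 1.67 - 1
Step 3: e = 1.56886 - 1
Step 4: e = 0.569

0.569


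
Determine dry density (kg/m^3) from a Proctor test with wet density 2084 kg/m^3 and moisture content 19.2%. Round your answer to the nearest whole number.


Step 1: Dry density = wet density / (1 + w/100)
Step 2: Dry density = 2084 / (1 + 19.2/100)
Step 3: Dry density = 2084 / 1.192
Step 4: Dry density = 1748 kg/m^3

1748


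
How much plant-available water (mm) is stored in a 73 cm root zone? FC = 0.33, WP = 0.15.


Step 1: Available water = (FC - WP) * depth * 10
Step 2: AW = (0.33 - 0.15) * 73 * 10
Step 3: AW = 0.18 * 73 * 10
Step 4: AW = 131.4 mm

131.4


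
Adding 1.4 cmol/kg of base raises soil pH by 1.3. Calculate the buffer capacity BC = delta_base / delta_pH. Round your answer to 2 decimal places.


Step 1: BC = change in base / change in pH
Step 2: BC = 1.4 / 1.3
Step 3: BC = 1.08 cmol/(kg*pH unit)

1.08


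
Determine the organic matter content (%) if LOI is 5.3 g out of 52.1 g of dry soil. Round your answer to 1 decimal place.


Step 1: OM% = 100 * LOI / sample mass
Step 2: OM = 100 * 5.3 / 52.1
Step 3: OM = 10.2%

10.2


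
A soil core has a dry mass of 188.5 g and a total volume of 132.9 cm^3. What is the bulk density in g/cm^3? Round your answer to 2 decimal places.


Step 1: Identify the formula: BD = dry mass / volume
Step 2: Substitute values: BD = 188.5 / 132.9
Step 3: BD = 1.42 g/cm^3

1.42


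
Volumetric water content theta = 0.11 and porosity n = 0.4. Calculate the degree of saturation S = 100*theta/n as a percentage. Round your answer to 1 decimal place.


Step 1: S = 100 * theta_v / n
Step 2: S = 100 * 0.11 / 0.4
Step 3: S = 27.5%

27.5


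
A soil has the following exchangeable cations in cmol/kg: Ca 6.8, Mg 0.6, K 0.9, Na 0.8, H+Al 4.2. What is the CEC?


Step 1: CEC = Ca + Mg + K + Na + (H+Al)
Step 2: CEC = 6.8 + 0.6 + 0.9 + 0.8 + 4.2
Step 3: CEC = 13.3 cmol/kg

13.3


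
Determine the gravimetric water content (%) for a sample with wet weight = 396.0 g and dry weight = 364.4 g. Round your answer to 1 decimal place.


Step 1: Water mass = wet - dry = 396.0 - 364.4 = 31.6 g
Step 2: w = 100 * water mass / dry mass
Step 3: w = 100 * 31.6 / 364.4 = 8.7%

8.7


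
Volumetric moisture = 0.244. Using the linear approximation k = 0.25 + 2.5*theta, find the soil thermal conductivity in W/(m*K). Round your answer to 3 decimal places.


Step 1: k = 0.25 + 2.5 * theta
Step 2: k = 0.25 + 2.5 * 0.244
Step 3: k = 0.25 + 0.61
Step 4: k = 0.86 W/(m*K)

0.86


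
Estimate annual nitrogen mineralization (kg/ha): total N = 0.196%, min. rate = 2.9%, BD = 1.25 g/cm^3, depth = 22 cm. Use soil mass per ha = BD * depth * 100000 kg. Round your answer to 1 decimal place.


Step 1: Soil mass per ha = BD * depth * 100000 = 1.25 * 22 * 100000 = 2750000 kg
Step 2: Total N pool = soil mass * N%/100 = 2750000 * 0.196/100 = 5390.0 kg/ha
Step 3: N mineralized = N pool * rate%/100 = 5390.0 * 2.9/100 = 156.3 kg/ha/yr

156.3


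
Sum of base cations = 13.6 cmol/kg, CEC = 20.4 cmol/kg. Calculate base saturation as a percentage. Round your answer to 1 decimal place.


Step 1: BS = 100 * (sum of bases) / CEC
Step 2: BS = 100 * 13.6 / 20.4
Step 3: BS = 66.7%

66.7


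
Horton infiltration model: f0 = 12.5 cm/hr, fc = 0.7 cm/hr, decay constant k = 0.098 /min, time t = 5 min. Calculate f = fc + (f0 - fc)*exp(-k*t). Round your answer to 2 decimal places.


Step 1: f = fc + (f0 - fc) * exp(-k * t)
Step 2: exp(-0.098 * 5) = 0.612626
Step 3: f = 0.7 + (12.5 - 0.7) * 0.612626
Step 4: f = 0.7 + 11.8 * 0.612626
Step 5: f = 7.93 cm/hr

7.93


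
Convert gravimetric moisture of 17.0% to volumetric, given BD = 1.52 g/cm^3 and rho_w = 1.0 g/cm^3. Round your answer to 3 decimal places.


Step 1: theta = (w / 100) * BD / rho_w
Step 2: theta = (17.0 / 100) * 1.52 / 1.0
Step 3: theta = 0.17 * 1.52
Step 4: theta = 0.258

0.258


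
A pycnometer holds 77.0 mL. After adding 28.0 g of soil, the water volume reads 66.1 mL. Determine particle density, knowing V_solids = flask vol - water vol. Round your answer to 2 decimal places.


Step 1: Volume of solids = flask volume - water volume with soil
Step 2: V_solids = 77.0 - 66.1 = 10.9 mL
Step 3: Particle density = mass / V_solids = 28.0 / 10.9 = 2.57 g/cm^3

2.57


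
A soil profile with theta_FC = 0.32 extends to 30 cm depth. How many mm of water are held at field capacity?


Step 1: Water (mm) = theta_FC * depth (cm) * 10
Step 2: Water = 0.32 * 30 * 10
Step 3: Water = 96.0 mm

96.0


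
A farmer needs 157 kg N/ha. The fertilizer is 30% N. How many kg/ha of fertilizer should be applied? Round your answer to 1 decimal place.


Step 1: Fertilizer rate = target N / (N content / 100)
Step 2: Rate = 157 / (30 / 100)
Step 3: Rate = 157 / 0.3
Step 4: Rate = 523.3 kg/ha

523.3


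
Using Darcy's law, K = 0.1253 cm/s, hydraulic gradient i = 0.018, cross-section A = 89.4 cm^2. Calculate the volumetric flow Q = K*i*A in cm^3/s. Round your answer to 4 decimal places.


Step 1: Apply Darcy's law: Q = K * i * A
Step 2: Q = 0.1253 * 0.018 * 89.4
Step 3: Q = 0.2016 cm^3/s

0.2016


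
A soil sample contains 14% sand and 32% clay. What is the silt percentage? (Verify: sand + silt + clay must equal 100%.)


Step 1: sand + silt + clay = 100%
Step 2: silt = 100 - sand - clay
Step 3: silt = 100 - 14 - 32
Step 4: silt = 54%

54


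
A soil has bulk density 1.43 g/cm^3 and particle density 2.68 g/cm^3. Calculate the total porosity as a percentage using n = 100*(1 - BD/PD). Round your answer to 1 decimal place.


Step 1: Formula: n = 100 * (1 - BD / PD)
Step 2: n = 100 * (1 - 1.43 / 2.68)
Step 3: n = 100 * (1 - 0.53358)
Step 4: n = 46.6%

46.6


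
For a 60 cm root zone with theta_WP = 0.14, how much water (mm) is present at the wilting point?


Step 1: Water (mm) = theta_WP * depth * 10
Step 2: Water = 0.14 * 60 * 10
Step 3: Water = 84.0 mm

84.0


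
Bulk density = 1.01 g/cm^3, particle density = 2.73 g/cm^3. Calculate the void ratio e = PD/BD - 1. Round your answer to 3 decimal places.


Step 1: e = PD / BD - 1
Step 2: e = 2.73 / 1.01 - 1
Step 3: e = 2.70297 - 1
Step 4: e = 1.703

1.703


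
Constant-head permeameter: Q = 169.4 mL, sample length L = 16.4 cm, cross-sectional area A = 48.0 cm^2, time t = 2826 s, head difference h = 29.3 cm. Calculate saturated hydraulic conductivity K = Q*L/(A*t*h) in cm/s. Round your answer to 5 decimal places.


Step 1: K = Q * L / (A * t * h)
Step 2: Numerator = 169.4 * 16.4 = 2778.16
Step 3: Denominator = 48.0 * 2826 * 29.3 = 3974486.4
Step 4: K = 2778.16 / 3974486.4 = 0.0007 cm/s

0.0007


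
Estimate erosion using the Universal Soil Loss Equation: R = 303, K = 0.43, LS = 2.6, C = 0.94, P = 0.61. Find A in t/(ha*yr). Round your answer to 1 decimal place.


Step 1: A = R * K * LS * C * P
Step 2: R * K = 303 * 0.43 = 130.29
Step 3: (R*K) * LS = 130.29 * 2.6 = 338.754
Step 4: * C * P = 338.754 * 0.94 * 0.61 = 194.2
Step 5: A = 194.2 t/(ha*yr)

194.2


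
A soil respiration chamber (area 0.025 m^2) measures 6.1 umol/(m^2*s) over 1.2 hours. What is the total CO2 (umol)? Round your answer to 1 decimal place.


Step 1: Convert time to seconds: 1.2 hr * 3600 = 4320.0 s
Step 2: Total = flux * area * time_s
Step 3: Total = 6.1 * 0.025 * 4320.0
Step 4: Total = 658.8 umol

658.8


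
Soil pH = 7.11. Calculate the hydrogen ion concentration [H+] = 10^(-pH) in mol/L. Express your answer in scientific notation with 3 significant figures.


Step 1: [H+] = 10^(-pH)
Step 2: [H+] = 10^(-7.11)
Step 3: [H+] = 7.76e-08 mol/L

7.76e-08


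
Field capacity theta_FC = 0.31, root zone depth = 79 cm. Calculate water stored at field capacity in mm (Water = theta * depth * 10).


Step 1: Water (mm) = theta_FC * depth (cm) * 10
Step 2: Water = 0.31 * 79 * 10
Step 3: Water = 244.9 mm

244.9


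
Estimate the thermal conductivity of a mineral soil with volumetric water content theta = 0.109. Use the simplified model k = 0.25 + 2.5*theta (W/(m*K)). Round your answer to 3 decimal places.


Step 1: k = 0.25 + 2.5 * theta
Step 2: k = 0.25 + 2.5 * 0.109
Step 3: k = 0.25 + 0.273
Step 4: k = 0.523 W/(m*K)

0.523


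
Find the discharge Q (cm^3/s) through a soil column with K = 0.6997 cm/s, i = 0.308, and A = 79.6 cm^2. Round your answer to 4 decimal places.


Step 1: Apply Darcy's law: Q = K * i * A
Step 2: Q = 0.6997 * 0.308 * 79.6
Step 3: Q = 17.1544 cm^3/s

17.1544


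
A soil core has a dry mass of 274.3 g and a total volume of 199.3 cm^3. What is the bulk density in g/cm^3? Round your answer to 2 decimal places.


Step 1: Identify the formula: BD = dry mass / volume
Step 2: Substitute values: BD = 274.3 / 199.3
Step 3: BD = 1.38 g/cm^3

1.38


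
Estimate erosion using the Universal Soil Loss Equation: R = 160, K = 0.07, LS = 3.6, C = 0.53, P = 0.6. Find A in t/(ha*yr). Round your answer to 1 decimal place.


Step 1: A = R * K * LS * C * P
Step 2: R * K = 160 * 0.07 = 11.2
Step 3: (R*K) * LS = 11.2 * 3.6 = 40.32
Step 4: * C * P = 40.32 * 0.53 * 0.6 = 12.8
Step 5: A = 12.8 t/(ha*yr)

12.8


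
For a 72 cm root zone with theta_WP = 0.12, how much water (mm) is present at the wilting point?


Step 1: Water (mm) = theta_WP * depth * 10
Step 2: Water = 0.12 * 72 * 10
Step 3: Water = 86.4 mm

86.4


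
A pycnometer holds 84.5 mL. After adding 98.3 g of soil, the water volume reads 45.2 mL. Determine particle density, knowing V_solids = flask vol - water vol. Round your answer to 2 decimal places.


Step 1: Volume of solids = flask volume - water volume with soil
Step 2: V_solids = 84.5 - 45.2 = 39.3 mL
Step 3: Particle density = mass / V_solids = 98.3 / 39.3 = 2.5 g/cm^3

2.5


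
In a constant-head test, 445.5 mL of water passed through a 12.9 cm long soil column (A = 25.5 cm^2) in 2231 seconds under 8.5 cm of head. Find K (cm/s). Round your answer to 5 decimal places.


Step 1: K = Q * L / (A * t * h)
Step 2: Numerator = 445.5 * 12.9 = 5746.95
Step 3: Denominator = 25.5 * 2231 * 8.5 = 483569.25
Step 4: K = 5746.95 / 483569.25 = 0.01188 cm/s

0.01188


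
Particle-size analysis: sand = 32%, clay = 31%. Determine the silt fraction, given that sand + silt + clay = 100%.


Step 1: sand + silt + clay = 100%
Step 2: silt = 100 - sand - clay
Step 3: silt = 100 - 32 - 31
Step 4: silt = 37%

37


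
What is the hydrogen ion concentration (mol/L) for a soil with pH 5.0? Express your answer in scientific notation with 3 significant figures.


Step 1: [H+] = 10^(-pH)
Step 2: [H+] = 10^(-5.0)
Step 3: [H+] = 1.00e-05 mol/L

1.00e-05


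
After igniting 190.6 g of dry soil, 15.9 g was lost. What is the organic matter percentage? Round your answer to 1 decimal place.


Step 1: OM% = 100 * LOI / sample mass
Step 2: OM = 100 * 15.9 / 190.6
Step 3: OM = 8.3%

8.3


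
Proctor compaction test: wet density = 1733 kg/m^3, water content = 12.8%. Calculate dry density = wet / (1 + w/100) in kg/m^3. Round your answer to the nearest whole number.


Step 1: Dry density = wet density / (1 + w/100)
Step 2: Dry density = 1733 / (1 + 12.8/100)
Step 3: Dry density = 1733 / 1.128
Step 4: Dry density = 1536 kg/m^3

1536


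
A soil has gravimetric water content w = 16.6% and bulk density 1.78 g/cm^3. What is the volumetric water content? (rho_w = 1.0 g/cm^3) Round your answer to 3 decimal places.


Step 1: theta = (w / 100) * BD / rho_w
Step 2: theta = (16.6 / 100) * 1.78 / 1.0
Step 3: theta = 0.166 * 1.78
Step 4: theta = 0.295

0.295


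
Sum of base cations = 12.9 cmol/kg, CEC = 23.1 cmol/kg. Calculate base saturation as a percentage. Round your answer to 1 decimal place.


Step 1: BS = 100 * (sum of bases) / CEC
Step 2: BS = 100 * 12.9 / 23.1
Step 3: BS = 55.8%

55.8


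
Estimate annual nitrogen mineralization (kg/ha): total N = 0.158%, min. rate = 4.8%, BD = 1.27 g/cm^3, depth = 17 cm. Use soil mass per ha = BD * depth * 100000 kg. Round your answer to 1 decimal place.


Step 1: Soil mass per ha = BD * depth * 100000 = 1.27 * 17 * 100000 = 2159000 kg
Step 2: Total N pool = soil mass * N%/100 = 2159000 * 0.158/100 = 3411.22 kg/ha
Step 3: N mineralized = N pool * rate%/100 = 3411.22 * 4.8/100 = 163.7 kg/ha/yr

163.7


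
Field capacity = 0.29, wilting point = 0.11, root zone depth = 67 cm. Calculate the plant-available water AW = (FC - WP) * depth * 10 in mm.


Step 1: Available water = (FC - WP) * depth * 10
Step 2: AW = (0.29 - 0.11) * 67 * 10
Step 3: AW = 0.18 * 67 * 10
Step 4: AW = 120.6 mm

120.6


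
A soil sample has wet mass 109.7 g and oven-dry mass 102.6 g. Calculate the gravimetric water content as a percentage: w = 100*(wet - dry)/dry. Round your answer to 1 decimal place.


Step 1: Water mass = wet - dry = 109.7 - 102.6 = 7.1 g
Step 2: w = 100 * water mass / dry mass
Step 3: w = 100 * 7.1 / 102.6 = 6.9%

6.9


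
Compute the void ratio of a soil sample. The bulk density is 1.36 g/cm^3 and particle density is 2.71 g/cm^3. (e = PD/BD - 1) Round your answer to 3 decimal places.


Step 1: e = PD / BD - 1
Step 2: e = 2.71 / 1.36 - 1
Step 3: e = 1.99265 - 1
Step 4: e = 0.993

0.993


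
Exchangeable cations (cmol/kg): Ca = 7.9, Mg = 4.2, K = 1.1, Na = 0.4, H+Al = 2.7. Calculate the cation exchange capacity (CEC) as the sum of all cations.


Step 1: CEC = Ca + Mg + K + Na + (H+Al)
Step 2: CEC = 7.9 + 4.2 + 1.1 + 0.4 + 2.7
Step 3: CEC = 16.3 cmol/kg

16.3


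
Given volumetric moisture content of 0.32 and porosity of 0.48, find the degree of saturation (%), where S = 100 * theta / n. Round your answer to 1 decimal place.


Step 1: S = 100 * theta_v / n
Step 2: S = 100 * 0.32 / 0.48
Step 3: S = 66.7%

66.7


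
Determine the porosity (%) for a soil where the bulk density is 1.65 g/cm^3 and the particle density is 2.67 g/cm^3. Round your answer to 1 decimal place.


Step 1: Formula: n = 100 * (1 - BD / PD)
Step 2: n = 100 * (1 - 1.65 / 2.67)
Step 3: n = 100 * (1 - 0.61798)
Step 4: n = 38.2%

38.2


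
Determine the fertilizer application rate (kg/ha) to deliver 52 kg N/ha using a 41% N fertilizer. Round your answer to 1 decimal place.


Step 1: Fertilizer rate = target N / (N content / 100)
Step 2: Rate = 52 / (41 / 100)
Step 3: Rate = 52 / 0.41
Step 4: Rate = 126.8 kg/ha

126.8


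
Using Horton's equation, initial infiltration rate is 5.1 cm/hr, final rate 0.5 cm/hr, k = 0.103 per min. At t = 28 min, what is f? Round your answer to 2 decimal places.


Step 1: f = fc + (f0 - fc) * exp(-k * t)
Step 2: exp(-0.103 * 28) = 0.055911
Step 3: f = 0.5 + (5.1 - 0.5) * 0.055911
Step 4: f = 0.5 + 4.6 * 0.055911
Step 5: f = 0.76 cm/hr

0.76


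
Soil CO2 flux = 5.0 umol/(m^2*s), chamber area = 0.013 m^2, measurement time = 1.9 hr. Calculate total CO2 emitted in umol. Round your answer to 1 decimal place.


Step 1: Convert time to seconds: 1.9 hr * 3600 = 6840.0 s
Step 2: Total = flux * area * time_s
Step 3: Total = 5.0 * 0.013 * 6840.0
Step 4: Total = 444.6 umol

444.6
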